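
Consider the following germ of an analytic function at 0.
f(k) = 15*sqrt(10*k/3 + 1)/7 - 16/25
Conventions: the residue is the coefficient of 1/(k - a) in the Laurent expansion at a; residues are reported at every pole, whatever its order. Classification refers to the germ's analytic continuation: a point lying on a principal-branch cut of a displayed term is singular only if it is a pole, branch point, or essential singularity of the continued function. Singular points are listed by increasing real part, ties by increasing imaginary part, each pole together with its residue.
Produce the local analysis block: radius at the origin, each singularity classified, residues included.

Radius of convergence at 0: 3/10.
At -3/10: an algebraic (square-root) branch point.

Branch term (15/7)*sqrt(1 - k/(-3/10)): its argument vanishes at k = -3/10, a square-root branch point, modulus 3/10.
The radius of convergence is the smallest modulus among the singular points: 3/10.


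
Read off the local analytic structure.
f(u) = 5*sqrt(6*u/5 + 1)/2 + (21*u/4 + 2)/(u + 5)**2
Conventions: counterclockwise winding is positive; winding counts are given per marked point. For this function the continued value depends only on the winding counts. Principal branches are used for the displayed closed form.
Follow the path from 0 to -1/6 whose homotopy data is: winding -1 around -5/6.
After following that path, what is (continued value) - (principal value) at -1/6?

The rational part is single-valued and drops out of the difference; each branch term changes only by its own monodromy.
(5/2)*sqrt(1 - u/(-5/6)): winding -1 is odd, the square root flips sign, contributing -2*(5/2)*sqrt(1 - (-1/6)/(-5/6)) = -2*(5/2)*sqrt(4/5) = -(2)*sqrt(5).
Summing the contributions at u = -1/6 gives -(2)*sqrt(5).

Continued minus principal equals -(2)*sqrt(5).


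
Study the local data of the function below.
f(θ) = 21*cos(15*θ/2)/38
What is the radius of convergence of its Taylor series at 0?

The factor cos(15*θ/2) is entire and contributes no finite singular point.
The polynomial part has no poles.
No finite singular points: the Taylor series at 0 converges everywhere.

The radius of convergence is infinite.


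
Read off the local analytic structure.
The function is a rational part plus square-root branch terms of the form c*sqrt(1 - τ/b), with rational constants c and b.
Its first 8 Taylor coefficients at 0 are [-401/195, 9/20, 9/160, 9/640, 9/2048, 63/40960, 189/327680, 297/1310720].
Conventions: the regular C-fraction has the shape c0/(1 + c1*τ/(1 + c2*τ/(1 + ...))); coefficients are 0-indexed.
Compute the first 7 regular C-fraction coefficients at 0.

The regular C-fraction coefficients are [-401/195, 351/1604, -1103/3208, -401/8824, -1805/8824, -1103/14440, -2507/14440].

Taylor coefficients (read off): a_0 = -401/195, a_1 = 9/20, a_2 = 9/160, a_3 = 9/640, a_4 = 9/2048, a_5 = 63/40960, a_6 = 189/327680.
c0 = a_0 = -401/195. Peel one level at a time: if S = 1 + c*τ/S' with S'(0) = 1, then c is the τ-coefficient of S and S' = c*τ/(S - 1).
S_1 = c0/f = 1 + (351/1604)*τ + (387153/5145632)*τ^2 + ...; c1 = 351/1604.
S_2 = c1*τ/(S_1 - 1) = 1 + (-1103/3208)*τ + (-1/64)*τ^2 + ...; c2 = -1103/3208.
S_3 = c2*τ/(S_2 - 1) = 1 + (-401/8824)*τ + (-723805/77862976)*τ^2 + ...; c3 = -401/8824.
S_4 = c3*τ/(S_3 - 1) = 1 + (-1805/8824)*τ + (-1/64)*τ^2 + ...; c4 = -1805/8824.
S_5 = c4*τ/(S_4 - 1) = 1 + (-1103/14440)*τ + (-2765221/208513600)*τ^2 + ...; c5 = -1103/14440.
S_6 = c5*τ/(S_5 - 1) = 1 + (-2507/14440)*τ + ...; c6 = -2507/14440.


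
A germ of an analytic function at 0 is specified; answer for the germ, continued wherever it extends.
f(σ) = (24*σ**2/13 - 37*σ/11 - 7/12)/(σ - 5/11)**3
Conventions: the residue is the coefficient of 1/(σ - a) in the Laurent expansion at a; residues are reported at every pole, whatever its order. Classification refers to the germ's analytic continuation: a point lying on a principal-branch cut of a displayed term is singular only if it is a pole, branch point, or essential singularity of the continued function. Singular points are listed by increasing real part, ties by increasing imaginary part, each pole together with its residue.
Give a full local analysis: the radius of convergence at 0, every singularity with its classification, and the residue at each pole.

Denominator factor (σ - 5/11)^3: pole of order 3 at 5/11, modulus 5/11.
The radius of convergence is the smallest modulus among the singular points: 5/11.
At the order-3 pole 5/11 set g(σ) = (σ - (5/11))^3*f(σ) = 24*σ**2/13 - 37*σ/11 - 7/12.
Order-3 pole: residue = g''(a)/2; g''(5/11) = 48/13, so the residue is 24/13.

Radius of convergence at 0: 5/11.
At 5/11: a pole of order 3; residue 24/13.


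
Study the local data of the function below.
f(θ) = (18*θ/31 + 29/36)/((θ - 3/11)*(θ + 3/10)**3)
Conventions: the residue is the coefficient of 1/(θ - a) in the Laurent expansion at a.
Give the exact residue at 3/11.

At the order-1 pole 3/11 set g(θ) = (θ - (3/11))*f(θ) = (18*θ/31 + 29/36)/(θ + 3/10)**3.
Simple pole: residue = g(a) at a = 3/11, which is 357948250/69763113.

The residue is 357948250/69763113.


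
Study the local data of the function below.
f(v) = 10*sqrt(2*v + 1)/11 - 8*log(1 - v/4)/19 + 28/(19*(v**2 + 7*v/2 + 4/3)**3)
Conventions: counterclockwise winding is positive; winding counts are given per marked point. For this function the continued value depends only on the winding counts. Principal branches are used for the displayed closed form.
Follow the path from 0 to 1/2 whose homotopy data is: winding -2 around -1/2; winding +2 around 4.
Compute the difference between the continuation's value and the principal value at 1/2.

The rational part is single-valued and drops out of the difference; each branch term changes only by its own monodromy.
(10/11)*sqrt(1 - v/(-1/2)): winding -2 is even, the square root returns to the same sheet, contribution 0.
(-8/19)*log(1 - v/(4)): each positive loop around 4 adds 2*pi*i to the log, so winding +2 contributes (-8/19)*(2)*2*pi*i = -(32/19)*pi*i.
Summing the contributions at v = 1/2 gives -(32/19)*pi*i.

Continued minus principal equals -(32/19)*pi*i.


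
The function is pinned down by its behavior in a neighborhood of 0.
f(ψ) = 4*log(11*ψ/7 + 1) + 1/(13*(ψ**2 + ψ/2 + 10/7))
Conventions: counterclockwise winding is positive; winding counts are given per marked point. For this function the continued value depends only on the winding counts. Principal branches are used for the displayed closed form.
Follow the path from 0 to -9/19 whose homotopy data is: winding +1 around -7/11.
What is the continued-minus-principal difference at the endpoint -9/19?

The rational part is single-valued and drops out of the difference; each branch term changes only by its own monodromy.
(4)*log(1 - ψ/(-7/11)): each positive loop around -7/11 adds 2*pi*i to the log, so winding +1 contributes (4)*(1)*2*pi*i = (8)*pi*i.
Summing the contributions at ψ = -9/19 gives (8)*pi*i.

Continued minus principal equals (8)*pi*i.


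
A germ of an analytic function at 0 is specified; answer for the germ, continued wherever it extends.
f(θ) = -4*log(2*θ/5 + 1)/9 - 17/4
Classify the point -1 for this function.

The point is a regular point.

There is no denominator, hence no pole anywhere.
Branch term log(1 - θ/(-5/2)): argument at -1 is 3/5, nonzero, so -1 is not its branch point (a point on a principal cut is still regular for the continued germ).
So the germ continues analytically to -1.


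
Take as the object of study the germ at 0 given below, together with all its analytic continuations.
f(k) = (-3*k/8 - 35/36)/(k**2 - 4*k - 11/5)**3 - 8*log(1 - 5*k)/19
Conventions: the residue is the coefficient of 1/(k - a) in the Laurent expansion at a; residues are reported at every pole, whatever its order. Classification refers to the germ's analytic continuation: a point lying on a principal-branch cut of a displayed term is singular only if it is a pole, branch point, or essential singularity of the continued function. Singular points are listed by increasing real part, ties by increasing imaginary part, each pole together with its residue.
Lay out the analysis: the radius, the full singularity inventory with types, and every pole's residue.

Radius of convergence at 0: 1/5.
At 2 - (1/5)*sqrt(155): a pole of order 3; residue (25/92256)*sqrt(155).
At 1/5: a logarithmic branch point.
At 2 + (1/5)*sqrt(155): a pole of order 3; residue -(25/92256)*sqrt(155).

Denominator factor (k**2 - 4*k - 11/5)^3: discriminant 124/5, real irrational roots 2 + (1/5)*sqrt(155) and 2 - (1/5)*sqrt(155); poles of order 3, moduli 2 + (1/5)*sqrt(155) and -2 + (1/5)*sqrt(155).
Branch term (-8/19)*log(1 - k/(1/5)): its argument vanishes at k = 1/5, a logarithmic branch point, modulus 1/5.
The radius of convergence is the smallest modulus among the singular points: 1/5.
The branch term is analytic at 2 - (1/5)*sqrt(155) and contributes nothing to the residue; only the rational part matters.
The factor k**2 - 4*k - 11/5 splits as (k - a)(k - a') with a = 2 - (1/5)*sqrt(155), a' = 2 + (1/5)*sqrt(155). At the order-3 pole a set g(k) = (k - a)^3*(rational part) = [-3*k/8 - 35/36] / (k - a')^3.
Order-3 pole: residue = g''(a)/2; g''(2 - (1/5)*sqrt(155)) = (25/46128)*sqrt(155), so the residue is (25/92256)*sqrt(155).
The branch term is analytic at 2 + (1/5)*sqrt(155) and contributes nothing to the residue; only the rational part matters.
The factor k**2 - 4*k - 11/5 splits as (k - a)(k - a') with a = 2 + (1/5)*sqrt(155), a' = 2 - (1/5)*sqrt(155). At the order-3 pole a set g(k) = (k - a)^3*(rational part) = [-3*k/8 - 35/36] / (k - a')^3.
Order-3 pole: residue = g''(a)/2; g''(2 + (1/5)*sqrt(155)) = -(25/46128)*sqrt(155), so the residue is -(25/92256)*sqrt(155).
List the singular points by increasing real part (a conjugate pair: the negative imaginary part first).


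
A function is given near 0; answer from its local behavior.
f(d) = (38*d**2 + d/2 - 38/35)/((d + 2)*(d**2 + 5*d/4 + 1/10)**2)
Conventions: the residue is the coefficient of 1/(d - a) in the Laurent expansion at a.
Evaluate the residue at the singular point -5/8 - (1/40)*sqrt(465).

The residue is -26235/896 - (9874565/7749504)*sqrt(465).


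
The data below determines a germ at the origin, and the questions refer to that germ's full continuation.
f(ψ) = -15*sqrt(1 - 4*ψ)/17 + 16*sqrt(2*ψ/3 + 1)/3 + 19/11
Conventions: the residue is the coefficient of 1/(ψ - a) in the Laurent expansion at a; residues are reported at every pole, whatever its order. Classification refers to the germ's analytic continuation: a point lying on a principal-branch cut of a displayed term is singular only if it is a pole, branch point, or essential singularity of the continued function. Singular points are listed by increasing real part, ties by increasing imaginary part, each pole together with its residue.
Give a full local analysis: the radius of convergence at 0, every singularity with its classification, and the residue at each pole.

Radius of convergence at 0: 1/4.
At -3/2: an algebraic (square-root) branch point.
At 1/4: an algebraic (square-root) branch point.

Branch term (16/3)*sqrt(1 - ψ/(-3/2)): its argument vanishes at ψ = -3/2, a square-root branch point, modulus 3/2.
Branch term (-15/17)*sqrt(1 - ψ/(1/4)): its argument vanishes at ψ = 1/4, a square-root branch point, modulus 1/4.
The radius of convergence is the smallest modulus among the singular points: 1/4.
List the singular points by increasing real part (a conjugate pair: the negative imaginary part first).


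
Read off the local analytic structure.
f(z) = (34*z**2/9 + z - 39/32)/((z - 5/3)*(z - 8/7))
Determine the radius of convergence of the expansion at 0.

The radius of convergence is 8/7.

Denominator factor (z - 8/7): pole of order 1 at 8/7, modulus 8/7.
Denominator factor (z - 5/3): pole of order 1 at 5/3, modulus 5/3.
The radius of convergence is the smallest modulus among the singular points: 8/7.


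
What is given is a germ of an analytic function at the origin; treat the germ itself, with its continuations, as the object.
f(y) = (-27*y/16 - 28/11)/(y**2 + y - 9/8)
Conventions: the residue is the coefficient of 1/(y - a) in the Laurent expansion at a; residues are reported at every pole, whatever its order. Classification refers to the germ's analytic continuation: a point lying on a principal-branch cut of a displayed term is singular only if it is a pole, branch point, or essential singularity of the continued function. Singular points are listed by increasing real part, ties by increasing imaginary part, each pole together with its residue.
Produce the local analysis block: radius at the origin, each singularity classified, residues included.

Radius of convergence at 0: -1/2 + (1/4)*sqrt(22).
At -1/2 - (1/4)*sqrt(22): a pole of order 1; residue -27/32 + (599/3872)*sqrt(22).
At -1/2 + (1/4)*sqrt(22): a pole of order 1; residue -27/32 - (599/3872)*sqrt(22).

Denominator factor (y**2 + y - 9/8): discriminant 11/2, real irrational roots -1/2 + (1/4)*sqrt(22) and -1/2 - (1/4)*sqrt(22); poles of order 1, moduli -1/2 + (1/4)*sqrt(22) and 1/2 + (1/4)*sqrt(22).
The radius of convergence is the smallest modulus among the singular points: -1/2 + (1/4)*sqrt(22).
The factor y**2 + y - 9/8 splits as (y - a)(y - a') with a = -1/2 - (1/4)*sqrt(22), a' = -1/2 + (1/4)*sqrt(22). At the order-1 pole a set g(y) = (y - a)*f(y) = [-27*y/16 - 28/11] / (y - a').
Simple pole: residue = g(a) at a = -1/2 - (1/4)*sqrt(22), which is -27/32 + (599/3872)*sqrt(22).
The factor y**2 + y - 9/8 splits as (y - a)(y - a') with a = -1/2 + (1/4)*sqrt(22), a' = -1/2 - (1/4)*sqrt(22). At the order-1 pole a set g(y) = (y - a)*f(y) = [-27*y/16 - 28/11] / (y - a').
Simple pole: residue = g(a) at a = -1/2 + (1/4)*sqrt(22), which is -27/32 - (599/3872)*sqrt(22).
List the singular points by increasing real part (a conjugate pair: the negative imaginary part first).


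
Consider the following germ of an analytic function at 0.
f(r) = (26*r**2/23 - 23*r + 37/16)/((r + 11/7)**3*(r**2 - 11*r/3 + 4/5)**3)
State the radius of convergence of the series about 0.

The radius of convergence is 11/6 - (1/30)*sqrt(2305).

Denominator factor (r + 11/7)^3: pole of order 3 at -11/7, modulus 11/7.
Denominator factor (r**2 - 11*r/3 + 4/5)^3: discriminant 461/45, real irrational roots 11/6 + (1/30)*sqrt(2305) and 11/6 - (1/30)*sqrt(2305); poles of order 3, moduli 11/6 + (1/30)*sqrt(2305) and 11/6 - (1/30)*sqrt(2305).
The radius of convergence is the smallest modulus among the singular points: 11/6 - (1/30)*sqrt(2305).


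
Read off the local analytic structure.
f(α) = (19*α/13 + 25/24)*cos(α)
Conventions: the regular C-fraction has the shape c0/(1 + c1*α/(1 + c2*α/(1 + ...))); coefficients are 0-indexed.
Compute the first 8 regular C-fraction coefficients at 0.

The regular C-fraction coefficients are [25/24, -456/325, 521497/296400, -325/912, -123500/521497, -197665132/169486525, 362744525593/256964671600, -6779461/790660528].

Taylor coefficients (expand at 0): a_0 = 25/24, a_1 = 19/13, a_2 = -25/48, a_3 = -19/26, a_4 = 25/576, a_5 = 19/312, a_6 = -5/3456, a_7 = -19/9360.
c0 = a_0 = 25/24. Peel one level at a time: if S = 1 + c*α/S' with S'(0) = 1, then c is the α-coefficient of S and S' = c*α/(S - 1).
S_1 = c0/f = 1 + (-456/325)*α + (521497/211250)*α^2 + ...; c1 = -456/325.
S_2 = c1*α/(S_1 - 1) = 1 + (521497/296400)*α + (521497/831744)*α^2 + ...; c2 = 521497/296400.
S_3 = c2*α/(S_2 - 1) = 1 + (-325/912)*α + (-528125/6257964)*α^2 + ...; c3 = -325/912.
S_4 = c3*α/(S_3 - 1) = 1 + (-123500/521497)*α + (-75112750160/271959121009)*α^2 + ...; c4 = -123500/521497.
S_5 = c4*α/(S_4 - 1) = 1 + (-197665132/169486525)*α + (362744525593/220332482500)*α^2 + ...; c5 = -197665132/169486525.
S_6 = c5*α/(S_5 - 1) = 1 + (362744525593/256964671600)*α + (189170181863172721/15628601763430969600)*α^2 + ...; c6 = 362744525593/256964671600.
S_7 = c6*α/(S_6 - 1) = 1 + (-6779461/790660528)*α + ...; c7 = -6779461/790660528.


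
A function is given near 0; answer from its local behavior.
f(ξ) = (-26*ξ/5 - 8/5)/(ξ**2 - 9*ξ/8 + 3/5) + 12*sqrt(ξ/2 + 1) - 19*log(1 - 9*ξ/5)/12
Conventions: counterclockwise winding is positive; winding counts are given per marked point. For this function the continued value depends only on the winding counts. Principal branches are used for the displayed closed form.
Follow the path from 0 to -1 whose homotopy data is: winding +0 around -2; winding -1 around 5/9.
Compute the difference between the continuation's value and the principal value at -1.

Continued minus principal equals (19/6)*pi*i.

The rational part is single-valued and drops out of the difference; each branch term changes only by its own monodromy.
(-19/12)*log(1 - ξ/(5/9)): each positive loop around 5/9 adds 2*pi*i to the log, so winding -1 contributes (-19/12)*(-1)*2*pi*i = (19/6)*pi*i.
(12)*sqrt(1 - ξ/(-2)): winding +0 is even, the square root returns to the same sheet, contribution 0.
Summing the contributions at ξ = -1 gives (19/6)*pi*i.


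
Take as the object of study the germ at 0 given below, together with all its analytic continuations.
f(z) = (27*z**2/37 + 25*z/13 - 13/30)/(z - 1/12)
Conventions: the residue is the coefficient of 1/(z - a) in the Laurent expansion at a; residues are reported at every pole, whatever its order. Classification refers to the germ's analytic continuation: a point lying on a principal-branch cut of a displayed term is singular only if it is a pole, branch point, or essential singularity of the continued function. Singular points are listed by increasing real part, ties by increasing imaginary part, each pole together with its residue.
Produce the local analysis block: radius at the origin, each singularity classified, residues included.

Denominator factor (z - 1/12): pole of order 1 at 1/12, modulus 1/12.
The radius of convergence is the smallest modulus among the singular points: 1/12.
At the order-1 pole 1/12 set g(z) = (z - (1/12))*f(z) = 27*z**2/37 + 25*z/13 - 13/30.
Simple pole: residue = g(a) at a = 1/12, which is -10313/38480.

Radius of convergence at 0: 1/12.
At 1/12: a pole of order 1; residue -10313/38480.


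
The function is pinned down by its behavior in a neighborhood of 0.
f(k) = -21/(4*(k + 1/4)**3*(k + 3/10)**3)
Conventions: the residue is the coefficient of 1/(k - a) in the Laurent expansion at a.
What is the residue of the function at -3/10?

The residue is 100800000.

At the order-3 pole -3/10 set g(k) = (k - (-3/10))^3*f(k) = -21/(4*(k + 1/4)**3).
Order-3 pole: residue = g''(a)/2; g''(-3/10) = 201600000, so the residue is 100800000.


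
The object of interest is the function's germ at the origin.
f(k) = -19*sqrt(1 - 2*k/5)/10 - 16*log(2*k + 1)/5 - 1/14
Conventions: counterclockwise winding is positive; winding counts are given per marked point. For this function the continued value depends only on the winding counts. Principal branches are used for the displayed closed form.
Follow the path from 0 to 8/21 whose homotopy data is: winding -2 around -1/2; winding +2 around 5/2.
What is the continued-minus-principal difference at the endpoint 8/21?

The rational part is single-valued and drops out of the difference; each branch term changes only by its own monodromy.
(-16/5)*log(1 - k/(-1/2)): each positive loop around -1/2 adds 2*pi*i to the log, so winding -2 contributes (-16/5)*(-2)*2*pi*i = (64/5)*pi*i.
(-19/10)*sqrt(1 - k/(5/2)): winding +2 is even, the square root returns to the same sheet, contribution 0.
Summing the contributions at k = 8/21 gives (64/5)*pi*i.

Continued minus principal equals (64/5)*pi*i.


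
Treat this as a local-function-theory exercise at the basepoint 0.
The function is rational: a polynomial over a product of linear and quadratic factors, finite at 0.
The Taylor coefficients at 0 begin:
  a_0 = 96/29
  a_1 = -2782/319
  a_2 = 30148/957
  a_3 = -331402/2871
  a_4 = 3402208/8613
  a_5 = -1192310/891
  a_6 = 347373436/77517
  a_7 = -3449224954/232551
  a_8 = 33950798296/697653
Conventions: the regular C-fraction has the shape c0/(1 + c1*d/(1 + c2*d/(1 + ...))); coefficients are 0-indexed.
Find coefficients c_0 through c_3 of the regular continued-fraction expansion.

Taylor coefficients (read off): a_0 = 96/29, a_1 = -2782/319, a_2 = 30148/957, a_3 = -331402/2871.
c0 = a_0 = 96/29. Peel one level at a time: if S = 1 + c*d/S' with S'(0) = 1, then c is the d-coefficient of S and S' = c*d/(S - 1).
S_1 = c0/f = 1 + (1391/528)*d + (-239381/92928)*d^2 + ...; c1 = 1391/528.
S_2 = c1*d/(S_1 - 1) = 1 + (239381/244816)*d + (-362735/1934881)*d^2 + ...; c2 = 239381/244816.
S_3 = c2*d/(S_2 - 1) = 1 + (63841360/332978971)*d + ...; c3 = 63841360/332978971.

The regular C-fraction coefficients are [96/29, 1391/528, 239381/244816, 63841360/332978971].


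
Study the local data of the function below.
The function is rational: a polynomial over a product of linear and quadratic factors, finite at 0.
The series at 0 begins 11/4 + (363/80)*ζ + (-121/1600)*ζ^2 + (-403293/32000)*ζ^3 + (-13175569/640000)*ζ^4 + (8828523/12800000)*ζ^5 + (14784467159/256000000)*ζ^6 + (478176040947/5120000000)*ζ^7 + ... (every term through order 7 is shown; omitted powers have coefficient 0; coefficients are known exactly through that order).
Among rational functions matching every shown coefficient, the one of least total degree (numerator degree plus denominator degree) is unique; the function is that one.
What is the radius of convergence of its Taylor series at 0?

The radius of convergence is (2/11)*sqrt(11).

No rational of total degree below 2 reproduces all 8 coefficients; solving the [0/2] Pade equations on them gives f(ζ) = 1/(ζ**2 - 3*ζ/5 + 4/11), whose expansion matches every shown term.
Denominator factor (ζ**2 - 3*ζ/5 + 4/11): discriminant -301/275, complex-conjugate roots (3/10) + ((1/110)*sqrt(3311))*i and (3/10) - ((1/110)*sqrt(3311))*i; poles of order 1, moduli (2/11)*sqrt(11) and (2/11)*sqrt(11).
The radius of convergence is the smallest modulus among the singular points: (2/11)*sqrt(11).


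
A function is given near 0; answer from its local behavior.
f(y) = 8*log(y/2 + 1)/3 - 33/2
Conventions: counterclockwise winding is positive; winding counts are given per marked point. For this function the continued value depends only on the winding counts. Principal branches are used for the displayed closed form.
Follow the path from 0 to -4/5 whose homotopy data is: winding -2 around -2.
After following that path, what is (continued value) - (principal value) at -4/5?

Continued minus principal equals -(32/3)*pi*i.

The rational part is single-valued and drops out of the difference; each branch term changes only by its own monodromy.
(8/3)*log(1 - y/(-2)): each positive loop around -2 adds 2*pi*i to the log, so winding -2 contributes (8/3)*(-2)*2*pi*i = -(32/3)*pi*i.
Summing the contributions at y = -4/5 gives -(32/3)*pi*i.


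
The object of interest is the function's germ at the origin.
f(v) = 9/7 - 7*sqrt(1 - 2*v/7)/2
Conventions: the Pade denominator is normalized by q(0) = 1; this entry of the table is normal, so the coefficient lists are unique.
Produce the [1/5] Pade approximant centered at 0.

Taylor coefficients needed (expand at 0): a_0 = -31/14, a_1 = 1/2, a_2 = 1/28, a_3 = 1/196, a_4 = 5/5488, a_5 = 1/5488, a_6 = 3/76832.
Write the denominator as Q(v) = 1 + q1*v + q2*v^2 + q3*v^3 + q4*v^4 + q5*v^5. Requiring Q*f - P = O(v^7) with deg P <= 1 kills the coefficients of v^2..v^6 in Q*f:
  v^2: a_2 + q1*a_1 + q2*a_0 = 0, i.e. 1/28 + (1/2)*q1 + (-31/14)*q2 = 0.
  v^3: a_3 + q1*a_2 + q2*a_1 + q3*a_0 = 0, i.e. 1/196 + (1/28)*q1 + (1/2)*q2 + (-31/14)*q3 = 0.
  v^4: a_4 + q1*a_3 + q2*a_2 + q3*a_1 + q4*a_0 = 0, i.e. 5/5488 + (1/196)*q1 + (1/28)*q2 + (1/2)*q3 + (-31/14)*q4 = 0.
  v^5: a_5 + q1*a_4 + q2*a_3 + q3*a_2 + q4*a_1 + q5*a_0 = 0, i.e. 1/5488 + (5/5488)*q1 + (1/196)*q2 + (1/28)*q3 + (1/2)*q4 + (-31/14)*q5 = 0.
  v^6: a_6 + q1*a_5 + q2*a_4 + q3*a_3 + q4*a_2 + q5*a_1 = 0, i.e. 3/76832 + (1/5488)*q1 + (5/5488)*q2 + (1/196)*q3 + (1/28)*q4 + (1/2)*q5 = 0.
Solving this linear system: q1 = -11615909/115270722, q2 = -54553/8233623, q3 = -62807/76847148, q4 = -361979/3227580216, q5 = -584929/45186123024.
The numerator is Q*f truncated at degree 1: P0 = a_0 = -31/14; P1 = a_1 + q1*a_0 = 1166988233/1613790108.

The Pade approximant has numerator coefficients [-31/14, 1166988233/1613790108]; denominator coefficients [1, -11615909/115270722, -54553/8233623, -62807/76847148, -361979/3227580216, -584929/45186123024].


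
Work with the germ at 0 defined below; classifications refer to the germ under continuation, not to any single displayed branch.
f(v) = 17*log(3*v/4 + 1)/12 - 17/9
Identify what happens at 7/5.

There is no denominator, hence no pole anywhere.
Branch term log(1 - v/(-4/3)): argument at 7/5 is 41/20, nonzero, so 7/5 is not its branch point (a point on a principal cut is still regular for the continued germ).
So the germ continues analytically to 7/5.

The point is a regular point.


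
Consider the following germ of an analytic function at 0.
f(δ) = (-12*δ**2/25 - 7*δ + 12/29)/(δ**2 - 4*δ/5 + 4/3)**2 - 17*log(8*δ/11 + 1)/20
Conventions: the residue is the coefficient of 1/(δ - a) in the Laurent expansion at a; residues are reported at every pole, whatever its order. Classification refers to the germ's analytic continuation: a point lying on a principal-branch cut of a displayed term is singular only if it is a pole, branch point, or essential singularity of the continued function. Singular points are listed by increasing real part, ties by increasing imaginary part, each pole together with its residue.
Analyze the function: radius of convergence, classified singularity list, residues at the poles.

Denominator factor (δ**2 - 4*δ/5 + 4/3)^2: discriminant -352/75, complex-conjugate roots (2/5) + ((2/15)*sqrt(66))*i and (2/5) - ((2/15)*sqrt(66))*i; poles of order 2, moduli (2/3)*sqrt(3) and (2/3)*sqrt(3).
Branch term (-17/20)*log(1 - δ/(-11/8)): its argument vanishes at δ = -11/8, a logarithmic branch point, modulus 11/8.
The radius of convergence is the smallest modulus among the singular points: (2/3)*sqrt(3).
The branch term is analytic at (2/5) - ((2/15)*sqrt(66))*i and contributes nothing to the residue; only the rational part matters.
The factor δ**2 - 4*δ/5 + 4/3 splits as (δ - a)(δ - a') with a = (2/5) - ((2/15)*sqrt(66))*i, a' = (2/5) + ((2/15)*sqrt(66))*i. At the order-2 pole a set g(δ) = (δ - a)^2*(rational part) = [-12*δ**2/25 - 7*δ + 12/29] / (δ - a')^2.
Order-2 pole: residue = g'(a); g'((2/5) - ((2/15)*sqrt(66))*i) = -((16455/224576)*sqrt(66))*i, so the residue is -((16455/224576)*sqrt(66))*i.
The branch term is analytic at (2/5) + ((2/15)*sqrt(66))*i and contributes nothing to the residue; only the rational part matters.
The factor δ**2 - 4*δ/5 + 4/3 splits as (δ - a)(δ - a') with a = (2/5) + ((2/15)*sqrt(66))*i, a' = (2/5) - ((2/15)*sqrt(66))*i. At the order-2 pole a set g(δ) = (δ - a)^2*(rational part) = [-12*δ**2/25 - 7*δ + 12/29] / (δ - a')^2.
Order-2 pole: residue = g'(a); g'((2/5) + ((2/15)*sqrt(66))*i) = ((16455/224576)*sqrt(66))*i, so the residue is ((16455/224576)*sqrt(66))*i.
List the singular points by increasing real part (a conjugate pair: the negative imaginary part first).

Radius of convergence at 0: (2/3)*sqrt(3).
At -11/8: a logarithmic branch point.
At (2/5) - ((2/15)*sqrt(66))*i: a pole of order 2; residue -((16455/224576)*sqrt(66))*i.
At (2/5) + ((2/15)*sqrt(66))*i: a pole of order 2; residue ((16455/224576)*sqrt(66))*i.


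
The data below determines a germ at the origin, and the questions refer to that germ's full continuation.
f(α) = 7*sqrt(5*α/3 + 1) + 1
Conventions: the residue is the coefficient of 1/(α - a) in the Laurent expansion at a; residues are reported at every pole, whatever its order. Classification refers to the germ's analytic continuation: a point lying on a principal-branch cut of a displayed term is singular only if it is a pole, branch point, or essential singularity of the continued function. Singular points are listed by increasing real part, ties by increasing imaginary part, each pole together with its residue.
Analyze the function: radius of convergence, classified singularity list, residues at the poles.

Branch term (7)*sqrt(1 - α/(-3/5)): its argument vanishes at α = -3/5, a square-root branch point, modulus 3/5.
The radius of convergence is the smallest modulus among the singular points: 3/5.

Radius of convergence at 0: 3/5.
At -3/5: an algebraic (square-root) branch point.


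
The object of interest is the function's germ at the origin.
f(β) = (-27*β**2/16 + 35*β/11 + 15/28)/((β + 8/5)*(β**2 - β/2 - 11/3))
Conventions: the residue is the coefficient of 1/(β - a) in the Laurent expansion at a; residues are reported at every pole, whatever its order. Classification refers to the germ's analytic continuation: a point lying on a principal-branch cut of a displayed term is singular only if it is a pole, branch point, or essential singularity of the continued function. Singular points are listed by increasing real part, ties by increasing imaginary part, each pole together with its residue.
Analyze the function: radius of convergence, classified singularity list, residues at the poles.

Radius of convergence at 0: 8/5.
At 1/4 - (1/12)*sqrt(537): a pole of order 1; residue -867885/56672 - (6687355/10144288)*sqrt(537).
At -8/5: a pole of order 1; residue 205017/7084.
At 1/4 + (1/12)*sqrt(537): a pole of order 1; residue -867885/56672 + (6687355/10144288)*sqrt(537).


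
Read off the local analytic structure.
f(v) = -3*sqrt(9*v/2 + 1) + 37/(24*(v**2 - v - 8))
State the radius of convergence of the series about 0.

Denominator factor (v**2 - v - 8): discriminant 33, real irrational roots 1/2 + (1/2)*sqrt(33) and 1/2 - (1/2)*sqrt(33); poles of order 1, moduli 1/2 + (1/2)*sqrt(33) and -1/2 + (1/2)*sqrt(33).
Branch term (-3)*sqrt(1 - v/(-2/9)): its argument vanishes at v = -2/9, a square-root branch point, modulus 2/9.
The radius of convergence is the smallest modulus among the singular points: 2/9.

The radius of convergence is 2/9.


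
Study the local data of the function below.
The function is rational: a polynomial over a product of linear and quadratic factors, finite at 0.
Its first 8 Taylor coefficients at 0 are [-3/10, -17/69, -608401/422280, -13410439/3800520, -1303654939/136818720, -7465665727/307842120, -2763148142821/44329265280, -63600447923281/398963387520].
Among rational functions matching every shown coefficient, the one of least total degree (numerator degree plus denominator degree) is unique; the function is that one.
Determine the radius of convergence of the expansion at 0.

The radius of convergence is -4/9 + (1/18)*sqrt(226).

No rational of total degree below 6 reproduces all 8 coefficients; solving the [2/4] Pade equations on them gives f(μ) = (26*μ**2/17 - 27*μ/23 + 3/5)/((μ - 2)**2*(μ**2 + 8*μ/9 - 1/2)), whose expansion matches every shown term.
Denominator factor (μ**2 + 8*μ/9 - 1/2): discriminant 226/81, real irrational roots -4/9 + (1/18)*sqrt(226) and -4/9 - (1/18)*sqrt(226); poles of order 1, moduli -4/9 + (1/18)*sqrt(226) and 4/9 + (1/18)*sqrt(226).
Denominator factor (μ - 2)^2: pole of order 2 at 2, modulus 2.
The radius of convergence is the smallest modulus among the singular points: -4/9 + (1/18)*sqrt(226).


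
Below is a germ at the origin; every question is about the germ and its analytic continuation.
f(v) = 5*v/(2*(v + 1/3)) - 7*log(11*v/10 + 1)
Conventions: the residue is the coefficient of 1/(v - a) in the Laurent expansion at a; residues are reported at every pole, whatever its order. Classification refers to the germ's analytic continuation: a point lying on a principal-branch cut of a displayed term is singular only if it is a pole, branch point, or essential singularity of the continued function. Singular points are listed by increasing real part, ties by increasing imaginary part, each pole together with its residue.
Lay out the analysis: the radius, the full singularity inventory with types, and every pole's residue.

Denominator factor (v + 1/3): pole of order 1 at -1/3, modulus 1/3.
Branch term (-7)*log(1 - v/(-10/11)): its argument vanishes at v = -10/11, a logarithmic branch point, modulus 10/11.
The radius of convergence is the smallest modulus among the singular points: 1/3.
The branch term is analytic at -1/3 and contributes nothing to the residue; only the rational part matters.
At the order-1 pole -1/3 set g(v) = (v - (-1/3))*(rational part) = 5*v/2.
Simple pole: residue = g(a) at a = -1/3, which is -5/6.
List the singular points by increasing real part (a conjugate pair: the negative imaginary part first).

Radius of convergence at 0: 1/3.
At -10/11: a logarithmic branch point.
At -1/3: a pole of order 1; residue -5/6.


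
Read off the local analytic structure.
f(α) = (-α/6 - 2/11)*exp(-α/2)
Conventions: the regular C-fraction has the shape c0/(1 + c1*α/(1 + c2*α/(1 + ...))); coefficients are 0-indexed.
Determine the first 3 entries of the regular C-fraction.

The regular C-fraction coefficients are [-2/11, -5/12, 73/60].

Taylor coefficients (expand at 0): a_0 = -2/11, a_1 = -5/66, a_2 = 2/33.
c0 = a_0 = -2/11. Peel one level at a time: if S = 1 + c*α/S' with S'(0) = 1, then c is the α-coefficient of S and S' = c*α/(S - 1).
S_1 = c0/f = 1 + (-5/12)*α + (73/144)*α^2 + ...; c1 = -5/12.
S_2 = c1*α/(S_1 - 1) = 1 + (73/60)*α + ...; c2 = 73/60.


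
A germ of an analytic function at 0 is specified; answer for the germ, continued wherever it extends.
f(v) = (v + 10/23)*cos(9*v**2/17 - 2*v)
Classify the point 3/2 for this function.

There is no denominator, hence no pole anywhere.
The factor cos(9*v**2/17 - 2*v) is entire.
So the germ continues analytically to 3/2.

The point is a regular point.


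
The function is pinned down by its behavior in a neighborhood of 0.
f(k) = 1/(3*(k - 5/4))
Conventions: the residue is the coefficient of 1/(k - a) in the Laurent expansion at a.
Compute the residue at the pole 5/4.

The residue is 1/3.

At the order-1 pole 5/4 set g(k) = (k - (5/4))*f(k) = 1/3.
Simple pole: residue = g(a) at a = 5/4, which is 1/3.


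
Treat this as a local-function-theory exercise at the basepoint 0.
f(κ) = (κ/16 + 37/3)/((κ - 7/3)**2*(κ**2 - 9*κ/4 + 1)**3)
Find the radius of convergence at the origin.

The radius of convergence is 9/8 - (1/8)*sqrt(17).

Denominator factor (κ - 7/3)^2: pole of order 2 at 7/3, modulus 7/3.
Denominator factor (κ**2 - 9*κ/4 + 1)^3: discriminant 17/16, real irrational roots 9/8 + (1/8)*sqrt(17) and 9/8 - (1/8)*sqrt(17); poles of order 3, moduli 9/8 + (1/8)*sqrt(17) and 9/8 - (1/8)*sqrt(17).
The radius of convergence is the smallest modulus among the singular points: 9/8 - (1/8)*sqrt(17).


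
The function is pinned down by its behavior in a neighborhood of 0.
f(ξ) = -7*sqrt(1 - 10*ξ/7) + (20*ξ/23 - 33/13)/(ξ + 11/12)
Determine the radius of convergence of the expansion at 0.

Denominator factor (ξ + 11/12): pole of order 1 at -11/12, modulus 11/12.
Branch term (-7)*sqrt(1 - ξ/(7/10)): its argument vanishes at ξ = 7/10, a square-root branch point, modulus 7/10.
The radius of convergence is the smallest modulus among the singular points: 7/10.

The radius of convergence is 7/10.


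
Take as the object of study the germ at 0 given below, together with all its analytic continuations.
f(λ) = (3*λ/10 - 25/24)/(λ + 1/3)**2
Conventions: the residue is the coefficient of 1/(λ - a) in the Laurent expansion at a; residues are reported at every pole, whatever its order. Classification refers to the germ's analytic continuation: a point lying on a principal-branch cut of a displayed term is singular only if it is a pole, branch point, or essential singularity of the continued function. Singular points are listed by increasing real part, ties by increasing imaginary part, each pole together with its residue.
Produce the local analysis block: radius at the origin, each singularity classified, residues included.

Denominator factor (λ + 1/3)^2: pole of order 2 at -1/3, modulus 1/3.
The radius of convergence is the smallest modulus among the singular points: 1/3.
At the order-2 pole -1/3 set g(λ) = (λ - (-1/3))^2*f(λ) = 3*λ/10 - 25/24.
Order-2 pole: residue = g'(a); g'(-1/3) = 3/10, so the residue is 3/10.

Radius of convergence at 0: 1/3.
At -1/3: a pole of order 2; residue 3/10.


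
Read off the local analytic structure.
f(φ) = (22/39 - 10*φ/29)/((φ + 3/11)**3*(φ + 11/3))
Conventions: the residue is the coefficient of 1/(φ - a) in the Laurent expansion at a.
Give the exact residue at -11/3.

At the order-1 pole -11/3 set g(φ) = (φ - (-11/3))*f(φ) = (22/39 - 10*φ/29)/(φ + 3/11)**3.
Simple pole: residue = g(a) at a = -11/3, which is -6193143/132414464.

The residue is -6193143/132414464.


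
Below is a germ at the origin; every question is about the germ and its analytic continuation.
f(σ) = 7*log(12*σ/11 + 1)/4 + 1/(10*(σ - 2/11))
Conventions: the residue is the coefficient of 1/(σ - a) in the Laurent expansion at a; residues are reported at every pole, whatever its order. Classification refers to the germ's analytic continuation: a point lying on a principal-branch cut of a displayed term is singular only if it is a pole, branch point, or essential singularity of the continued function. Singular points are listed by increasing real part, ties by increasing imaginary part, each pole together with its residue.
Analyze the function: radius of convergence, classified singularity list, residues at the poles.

Radius of convergence at 0: 2/11.
At -11/12: a logarithmic branch point.
At 2/11: a pole of order 1; residue 1/10.

Denominator factor (σ - 2/11): pole of order 1 at 2/11, modulus 2/11.
Branch term (7/4)*log(1 - σ/(-11/12)): its argument vanishes at σ = -11/12, a logarithmic branch point, modulus 11/12.
The radius of convergence is the smallest modulus among the singular points: 2/11.
The branch term is analytic at 2/11 and contributes nothing to the residue; only the rational part matters.
At the order-1 pole 2/11 set g(σ) = (σ - (2/11))*(rational part) = 1/10.
Simple pole: residue = g(a) at a = 2/11, which is 1/10.
List the singular points by increasing real part (a conjugate pair: the negative imaginary part first).


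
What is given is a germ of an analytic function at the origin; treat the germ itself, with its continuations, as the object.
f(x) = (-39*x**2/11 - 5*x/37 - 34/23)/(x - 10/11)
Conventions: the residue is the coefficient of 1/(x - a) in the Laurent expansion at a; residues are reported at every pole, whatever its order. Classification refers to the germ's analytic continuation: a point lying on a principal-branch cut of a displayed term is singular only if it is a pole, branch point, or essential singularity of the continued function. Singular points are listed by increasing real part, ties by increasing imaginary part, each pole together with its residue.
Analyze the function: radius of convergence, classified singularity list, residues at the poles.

Denominator factor (x - 10/11): pole of order 1 at 10/11, modulus 10/11.
The radius of convergence is the smallest modulus among the singular points: 10/11.
At the order-1 pole 10/11 set g(x) = (x - (10/11))*f(x) = -39*x**2/11 - 5*x/37 - 34/23.
Simple pole: residue = g(a) at a = 10/11, which is -5132448/1132681.

Radius of convergence at 0: 10/11.
At 10/11: a pole of order 1; residue -5132448/1132681.


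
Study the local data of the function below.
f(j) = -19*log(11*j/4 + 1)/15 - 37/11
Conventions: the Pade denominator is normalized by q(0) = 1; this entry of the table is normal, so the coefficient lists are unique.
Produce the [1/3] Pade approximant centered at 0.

Taylor coefficients needed (expand at 0): a_0 = -37/11, a_1 = -209/60, a_2 = 2299/480, a_3 = -25289/2880, a_4 = 278179/15360.
Write the denominator as Q(j) = 1 + q1*j + q2*j^2 + q3*j^3. Requiring Q*f - P = O(j^5) with deg P <= 1 kills the coefficients of j^2..j^4 in Q*f:
  j^2: a_2 + q1*a_1 + q2*a_0 = 0, i.e. 2299/480 + (-209/60)*q1 + (-37/11)*q2 = 0.
  j^3: a_3 + q1*a_2 + q2*a_1 + q3*a_0 = 0, i.e. -25289/2880 + (2299/480)*q1 + (-209/60)*q2 + (-37/11)*q3 = 0.
  j^4: a_4 + q1*a_3 + q2*a_2 + q3*a_1 = 0, i.e. 278179/15360 + (-25289/2880)*q1 + (2299/480)*q2 + (-209/60)*q3 = 0.
Solving this linear system: q1 = 3663231/2098808, q2 = -4830199/12592848, q3 = 54801263/201485568.
The numerator is Q*f truncated at degree 1: P0 = a_0 = -37/11; P1 = a_1 + q1*a_0 = -294489373/31482120.

The Pade approximant has numerator coefficients [-37/11, -294489373/31482120]; denominator coefficients [1, 3663231/2098808, -4830199/12592848, 54801263/201485568].
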